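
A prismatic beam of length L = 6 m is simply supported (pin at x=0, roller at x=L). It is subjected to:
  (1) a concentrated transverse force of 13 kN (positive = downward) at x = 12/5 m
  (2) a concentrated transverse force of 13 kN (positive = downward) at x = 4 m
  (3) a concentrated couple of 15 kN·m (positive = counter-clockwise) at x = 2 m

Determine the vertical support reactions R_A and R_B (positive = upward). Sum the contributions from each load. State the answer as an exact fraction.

R_A = 439/30 kN, R_B = 341/30 kN

Load 1 — point force P=13 kN at a=12/5 m (b=L-a=18/5):
  R_A = Pb/L = 13·(18/5)/6 = 39/5 kN
  R_B = Pa/L = 13·(12/5)/6 = 26/5 kN
Load 2 — point force P=13 kN at a=4 m (b=L-a=2):
  R_A = Pb/L = 13·2/6 = 13/3 kN
  R_B = Pa/L = 13·4/6 = 26/3 kN
Load 3 — applied couple M₀=15 kN·m at a=2 m (b=L-a=4):
  R_A = M₀/L = 15/6 = 5/2 kN
  R_B = -M₀/L = -15/6 = -5/2 kN
Superposition: R_A = 439/30 kN, R_B = 341/30 kN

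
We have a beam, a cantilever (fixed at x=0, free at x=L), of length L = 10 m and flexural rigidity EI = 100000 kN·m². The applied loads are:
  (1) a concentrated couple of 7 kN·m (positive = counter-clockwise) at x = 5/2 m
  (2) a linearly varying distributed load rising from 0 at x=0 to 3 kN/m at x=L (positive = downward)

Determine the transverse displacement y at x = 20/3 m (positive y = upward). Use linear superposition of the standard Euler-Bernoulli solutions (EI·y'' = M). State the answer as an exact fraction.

Load 1 — applied couple M₀=7 kN·m at a=5/2 m (b=L-a=15/2):
  y_1 = M₀a(2x-a)/(2EI)  [x>a] = 7·(5/2)·(2·(20/3)-(5/2))/(2·100000) = 91/96000 m
Load 2 — triangular load w₀=3 kN/m (0→w₀ over full span):
  y_2 = (w₀Lx³/12-w₀L²x²/6-w₀x⁵/(120L))/EI = (3·10·(20/3)³/12-3·10²·(20/3)²/6-3·(20/3)⁵/(120·10))/100000 = -92/6075 m
Superposition: y = Σ y_i = -110389/7776000 m ≈ -0.014196 m

y(20/3) = -110389/7776000 m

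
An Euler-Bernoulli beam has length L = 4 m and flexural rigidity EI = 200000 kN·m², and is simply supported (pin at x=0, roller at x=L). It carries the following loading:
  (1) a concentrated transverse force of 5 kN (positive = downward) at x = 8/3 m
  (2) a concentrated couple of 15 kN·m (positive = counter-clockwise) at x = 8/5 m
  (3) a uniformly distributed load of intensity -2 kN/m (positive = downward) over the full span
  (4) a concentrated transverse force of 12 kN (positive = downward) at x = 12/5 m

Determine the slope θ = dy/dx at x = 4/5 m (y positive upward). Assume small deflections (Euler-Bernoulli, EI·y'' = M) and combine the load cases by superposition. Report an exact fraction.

Load 1 — point force P=5 kN at a=8/3 m (b=L-a=4/3):
  θ_1 = -Pb(L²-b²-3x²)/(6LEI)  [x≤a] = -5·(4/3)·(4²-(4/3)²-3·(4/5)²)/(6·4·200000) = -173/10125000 rad
Load 2 — applied couple M₀=15 kN·m at a=8/5 m (b=L-a=12/5):
  θ_2 = (M₀x²/(2L)+C₁)/EI  [x≤a] with C₁=M₀(3b²-L²)/(6L)=4/5 = (15·(4/5)²/(2·4)+(4/5))/200000 = 1/100000 rad
Load 3 — uniform load w=-2 kN/m over full span:
  θ_3 = -w(L³-6Lx²+4x³)/(24EI) = -(-2)·(4³-6·4·(4/5)²+4·(4/5)³)/(24·200000) = 33/1562500 rad
Load 4 — point force P=12 kN at a=12/5 m (b=L-a=8/5):
  θ_4 = -Pb(L²-b²-3x²)/(6LEI)  [x≤a] = -12·(8/5)·(4²-(8/5)²-3·(4/5)²)/(6·4·200000) = -18/390625 rad
Superposition: θ = Σ θ_i = -32447/1012500000 rad ≈ -0.000032 rad

θ(4/5) = -32447/1012500000 rad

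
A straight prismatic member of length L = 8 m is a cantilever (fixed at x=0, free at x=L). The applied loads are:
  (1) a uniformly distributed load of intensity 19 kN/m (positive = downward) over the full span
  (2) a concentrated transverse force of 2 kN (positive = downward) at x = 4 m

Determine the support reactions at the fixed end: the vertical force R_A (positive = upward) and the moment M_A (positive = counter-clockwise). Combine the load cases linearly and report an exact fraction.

R_A = 154 kN, M_A = 616 kN·m

Load 1 — uniform load w=19 kN/m over full span:
  R_A = wL = 19·8 = 152 kN
  M_A = wL²/2 = 19·8²/2 = 608 kN·m
Load 2 — point force P=2 kN at a=4 m (b=L-a=4):
  R_A = P = 2 kN
  M_A = Pa = 2·4 = 8 kN·m
Superposition: R_A = 154 kN, M_A = 616 kN·m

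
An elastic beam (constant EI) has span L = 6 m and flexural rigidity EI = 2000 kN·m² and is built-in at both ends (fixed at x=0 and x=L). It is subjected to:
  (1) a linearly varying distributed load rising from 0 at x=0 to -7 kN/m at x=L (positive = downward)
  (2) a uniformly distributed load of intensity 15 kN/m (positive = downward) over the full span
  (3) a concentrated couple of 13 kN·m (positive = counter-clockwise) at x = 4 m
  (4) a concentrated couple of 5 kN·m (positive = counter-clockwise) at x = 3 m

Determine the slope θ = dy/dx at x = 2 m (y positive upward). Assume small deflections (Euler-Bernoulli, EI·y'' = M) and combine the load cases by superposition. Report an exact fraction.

θ(2) = -403/45000 rad

Load 1 — triangular load w₀=-7 kN/m (0→w₀ over full span):
  θ_1 = -w₀(2x(L-x)(L-2x)(x+2L)+x²(L-x)²)/(120LEI) = -(-7)·(2·2·(6-2)·(6-2·2)·(2+2·6)+2²·(6-2)²)/(120·6·2000) = 14/5625 rad
Load 2 — uniform load w=15 kN/m over full span:
  θ_2 = -wx(L-x)(L-2x)/(12EI) = -15·2·(6-2)·(6-2·2)/(12·2000) = -1/100 rad
Load 3 — applied couple M₀=13 kN·m at a=4 m (b=L-a=2):
  θ_3 = (R_Ax²/2 - M_Ax)/EI  [x≤a] with R_A=26/9, M_A=13/3 = ((26/9)·2²/2 - (13/3)·2)/2000 = -13/9000 rad
Load 4 — applied couple M₀=5 kN·m at a=3 m (b=L-a=3):
  θ_4 = (R_Ax²/2 - M_Ax)/EI  [x≤a] with R_A=5/4, M_A=5/4 = ((5/4)·2²/2 - (5/4)·2)/2000 = 0 rad
Superposition: θ = Σ θ_i = -403/45000 rad ≈ -0.008956 rad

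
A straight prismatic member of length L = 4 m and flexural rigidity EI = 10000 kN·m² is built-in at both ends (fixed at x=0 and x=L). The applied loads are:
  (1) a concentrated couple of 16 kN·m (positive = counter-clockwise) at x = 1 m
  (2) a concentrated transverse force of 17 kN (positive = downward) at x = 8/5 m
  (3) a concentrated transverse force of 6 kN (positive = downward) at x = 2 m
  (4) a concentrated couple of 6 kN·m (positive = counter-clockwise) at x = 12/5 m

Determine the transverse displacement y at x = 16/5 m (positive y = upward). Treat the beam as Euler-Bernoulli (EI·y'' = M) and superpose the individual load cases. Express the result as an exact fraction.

y(16/5) = -2989/29296875 m

Load 1 — applied couple M₀=16 kN·m at a=1 m (b=L-a=3):
  y_1 = (R_Ax³/6 - M_Ax²/2 - M₀(x-a)²/2)/EI  [x>a] with R_A=9/2, M_A=-3 = ((9/2)·(16/5)³/6 - (-3)·(16/5)²/2 - 16·((16/5)-1)²/2)/10000 = 19/156250 m
Load 2 — point force P=17 kN at a=8/5 m (b=L-a=12/5):
  y_2 = -Pa²(L-x)²(3bL-(3b+a)(L-x))/(6L³EI)  [x>a] = -17·(8/5)²·(4-(16/5))²·(3·(12/5)·4-(3·(12/5)+(8/5))·(4-(16/5)))/(6·4³·10000) = -4624/29296875 m
Load 3 — point force P=6 kN at a=2 m (b=L-a=2):
  y_3 = -Pa²(L-x)²(3bL-(3b+a)(L-x))/(6L³EI)  [x>a] = -6·2²·(4-(16/5))²·(3·2·4-(3·2+2)·(4-(16/5)))/(6·4³·10000) = -11/156250 m
Load 4 — applied couple M₀=6 kN·m at a=12/5 m (b=L-a=8/5):
  y_4 = (R_Ax³/6 - M_Ax²/2 - M₀(x-a)²/2)/EI  [x>a] with R_A=54/25, M_A=48/25 = ((54/25)·(16/5)³/6 - (48/25)·(16/5)²/2 - 6·((16/5)-(12/5))²/2)/10000 = 9/1953125 m
Superposition: y = Σ y_i = -2989/29296875 m ≈ -0.000102 m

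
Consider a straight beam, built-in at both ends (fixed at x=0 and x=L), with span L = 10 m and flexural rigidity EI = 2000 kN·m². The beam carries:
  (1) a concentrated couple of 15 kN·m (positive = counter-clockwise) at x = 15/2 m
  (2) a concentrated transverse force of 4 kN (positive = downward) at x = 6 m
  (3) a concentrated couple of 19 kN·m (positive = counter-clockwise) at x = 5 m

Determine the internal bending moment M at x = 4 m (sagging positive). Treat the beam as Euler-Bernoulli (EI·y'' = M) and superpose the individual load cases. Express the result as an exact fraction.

M(4) = 21009/2000 kN·m

Load 1 — applied couple M₀=15 kN·m at a=15/2 m (b=L-a=5/2):
  M_1 = R_Ax - M_A  [x≤a] with R_A=27/16, M_A=75/16 = (27/16)·4 - (75/16) = 33/16 kN·m
Load 2 — point force P=4 kN at a=6 m (b=L-a=4):
  M_2 = Pb²(3a+b)x/L³ - Pab²/L²  [x≤a] = 4·4²·(3·6+4)·4/10³ - 4·6·4²/10² = 224/125 kN·m
Load 3 — applied couple M₀=19 kN·m at a=5 m (b=L-a=5):
  M_3 = R_Ax - M_A  [x≤a] with R_A=57/20, M_A=19/4 = (57/20)·4 - (19/4) = 133/20 kN·m
Superposition: M = Σ M_i = 21009/2000 kN·m ≈ 10.504500 kN·m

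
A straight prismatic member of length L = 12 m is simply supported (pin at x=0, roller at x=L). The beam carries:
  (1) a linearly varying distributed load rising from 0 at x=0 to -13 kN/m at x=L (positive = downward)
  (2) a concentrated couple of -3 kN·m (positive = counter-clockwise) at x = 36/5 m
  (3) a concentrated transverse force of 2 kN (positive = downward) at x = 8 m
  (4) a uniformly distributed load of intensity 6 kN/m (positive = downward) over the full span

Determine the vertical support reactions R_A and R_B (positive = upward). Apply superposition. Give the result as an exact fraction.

R_A = 125/12 kN, R_B = -173/12 kN

Load 1 — triangular load w₀=-13 kN/m (0→w₀ over full span):
  R_A = w₀L/6 = (-13)·12/6 = -26 kN
  R_B = w₀L/3 = (-13)·12/3 = -52 kN
Load 2 — applied couple M₀=-3 kN·m at a=36/5 m (b=L-a=24/5):
  R_A = M₀/L = (-3)/12 = -1/4 kN
  R_B = -M₀/L = -(-3)/12 = 1/4 kN
Load 3 — point force P=2 kN at a=8 m (b=L-a=4):
  R_A = Pb/L = 2·4/12 = 2/3 kN
  R_B = Pa/L = 2·8/12 = 4/3 kN
Load 4 — uniform load w=6 kN/m over full span:
  R_A = wL/2 = 6·12/2 = 36 kN
  R_B = wL/2 = 6·12/2 = 36 kN
Superposition: R_A = 125/12 kN, R_B = -173/12 kN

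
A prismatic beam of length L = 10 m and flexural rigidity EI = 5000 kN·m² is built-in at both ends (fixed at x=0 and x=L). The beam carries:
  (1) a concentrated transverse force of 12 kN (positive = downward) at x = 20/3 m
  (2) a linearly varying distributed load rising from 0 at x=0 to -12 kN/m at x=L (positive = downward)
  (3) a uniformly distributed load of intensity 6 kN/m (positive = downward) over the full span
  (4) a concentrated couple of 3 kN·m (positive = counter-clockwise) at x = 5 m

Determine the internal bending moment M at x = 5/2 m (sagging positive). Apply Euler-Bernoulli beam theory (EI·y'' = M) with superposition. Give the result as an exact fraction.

M(5/2) = 131/36 kN·m

Load 1 — point force P=12 kN at a=20/3 m (b=L-a=10/3):
  M_1 = Pb²(3a+b)x/L³ - Pab²/L²  [x≤a] = 12·(10/3)²·(3·(20/3)+(10/3))·(5/2)/10³ - 12·(20/3)·(10/3)²/10² = -10/9 kN·m
Load 2 — triangular load w₀=-12 kN/m (0→w₀ over full span):
  M_2 = 3w₀Lx/20 - w₀L²/30 - w₀x³/(6L) = 3·(-12)·10·(5/2)/20 - (-12)·10²/30 - (-12)·(5/2)³/(6·10) = -15/8 kN·m
Load 3 — uniform load w=6 kN/m over full span:
  M_3 = wLx/2 - wL²/12 - wx²/2 = 6·10·(5/2)/2 - 6·10²/12 - 6·(5/2)²/2 = 25/4 kN·m
Load 4 — applied couple M₀=3 kN·m at a=5 m (b=L-a=5):
  M_4 = R_Ax - M_A  [x≤a] with R_A=9/20, M_A=3/4 = (9/20)·(5/2) - (3/4) = 3/8 kN·m
Superposition: M = Σ M_i = 131/36 kN·m ≈ 3.638889 kN·m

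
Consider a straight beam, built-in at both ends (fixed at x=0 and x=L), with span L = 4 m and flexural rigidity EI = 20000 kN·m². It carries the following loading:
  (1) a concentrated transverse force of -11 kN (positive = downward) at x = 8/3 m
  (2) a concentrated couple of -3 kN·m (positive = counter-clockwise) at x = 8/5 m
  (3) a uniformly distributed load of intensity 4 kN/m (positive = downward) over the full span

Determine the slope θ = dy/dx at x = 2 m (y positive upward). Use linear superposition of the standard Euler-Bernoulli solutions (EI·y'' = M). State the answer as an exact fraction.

Load 1 — point force P=-11 kN at a=8/3 m (b=L-a=4/3):
  θ_1 = -Pb²x(2aL-(3a+b)x)/(2L³EI)  [x≤a] = -(-11)·(4/3)²·2·(2·(8/3)·4-(3·(8/3)+(4/3))·2)/(2·4³·20000) = 11/270000 rad
Load 2 — applied couple M₀=-3 kN·m at a=8/5 m (b=L-a=12/5):
  θ_2 = (R_Ax²/2 - M_Ax - M₀(x-a))/EI  [x>a] with R_A=-27/25, M_A=-9/25 = ((-27/25)·2²/2 - (-9/25)·2 - (-3)·(2-(8/5)))/20000 = -3/250000 rad
Load 3 — uniform load w=4 kN/m over full span:
  θ_3 = -wx(L-x)(L-2x)/(12EI) = -4·2·(4-2)·(4-2·2)/(12·20000) = 0 rad
Superposition: θ = Σ θ_i = 97/3375000 rad ≈ 0.000029 rad

θ(2) = 97/3375000 rad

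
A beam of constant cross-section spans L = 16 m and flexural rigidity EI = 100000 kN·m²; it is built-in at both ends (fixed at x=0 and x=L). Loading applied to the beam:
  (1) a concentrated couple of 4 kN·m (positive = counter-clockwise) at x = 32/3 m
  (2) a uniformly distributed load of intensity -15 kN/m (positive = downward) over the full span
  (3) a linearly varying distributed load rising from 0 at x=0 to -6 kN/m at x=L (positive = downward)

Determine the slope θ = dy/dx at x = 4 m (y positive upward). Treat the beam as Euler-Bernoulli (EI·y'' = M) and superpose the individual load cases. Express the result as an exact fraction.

θ(4) = 2141/375000 rad

Load 1 — applied couple M₀=4 kN·m at a=32/3 m (b=L-a=16/3):
  θ_1 = (R_Ax²/2 - M_Ax)/EI  [x≤a] with R_A=1/3, M_A=4/3 = ((1/3)·4²/2 - (4/3)·4)/100000 = -1/37500 rad
Load 2 — uniform load w=-15 kN/m over full span:
  θ_2 = -wx(L-x)(L-2x)/(12EI) = -(-15)·4·(16-4)·(16-2·4)/(12·100000) = 3/625 rad
Load 3 — triangular load w₀=-6 kN/m (0→w₀ over full span):
  θ_3 = -w₀(2x(L-x)(L-2x)(x+2L)+x²(L-x)²)/(120LEI) = -(-6)·(2·4·(16-4)·(16-2·4)·(4+2·16)+4²·(16-4)²)/(120·16·100000) = 117/125000 rad
Superposition: θ = Σ θ_i = 2141/375000 rad ≈ 0.005709 rad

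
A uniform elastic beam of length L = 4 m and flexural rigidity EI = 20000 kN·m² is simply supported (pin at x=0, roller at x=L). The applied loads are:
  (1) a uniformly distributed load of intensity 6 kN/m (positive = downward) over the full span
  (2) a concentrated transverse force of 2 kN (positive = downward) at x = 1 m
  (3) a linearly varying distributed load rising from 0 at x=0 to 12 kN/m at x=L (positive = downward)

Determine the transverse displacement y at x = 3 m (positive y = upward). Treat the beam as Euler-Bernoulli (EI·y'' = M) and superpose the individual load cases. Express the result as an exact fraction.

Load 1 — uniform load w=6 kN/m over full span:
  y_1 = -wx(L³-2Lx²+x³)/(24EI) = -6·3·(4³-2·4·3²+3³)/(24·20000) = -57/80000 m
Load 2 — point force P=2 kN at a=1 m (b=L-a=3):
  y_2 = -Pa(L-x)(2Lx-a²-x²)/(6LEI)  [x>a] = -2·1·(4-3)·(2·4·3-1²-3²)/(6·4·20000) = -7/120000 m
Load 3 — triangular load w₀=12 kN/m (0→w₀ over full span):
  y_3 = -w₀x(7L⁴-10L²x²+3x⁴)/(360LEI) = -12·3·(7·4⁴-10·4²·3²+3·3⁴)/(360·4·20000) = -119/160000 m
Superposition: y = Σ y_i = -727/480000 m ≈ -0.001515 m

y(3) = -727/480000 m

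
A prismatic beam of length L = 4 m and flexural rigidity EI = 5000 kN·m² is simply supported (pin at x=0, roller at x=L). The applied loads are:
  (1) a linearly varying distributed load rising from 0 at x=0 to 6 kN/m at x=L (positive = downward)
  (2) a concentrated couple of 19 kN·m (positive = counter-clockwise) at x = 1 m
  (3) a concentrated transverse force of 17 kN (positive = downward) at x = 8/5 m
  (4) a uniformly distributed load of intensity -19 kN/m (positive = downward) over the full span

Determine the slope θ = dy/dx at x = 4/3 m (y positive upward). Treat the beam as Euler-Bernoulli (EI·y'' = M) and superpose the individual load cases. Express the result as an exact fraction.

θ(4/3) = 1501927/405000000 rad

Load 1 — triangular load w₀=6 kN/m (0→w₀ over full span):
  θ_1 = -w₀(7L⁴-30L²x²+15x⁴)/(360LEI) = -6·(7·4⁴-30·4²·(4/3)²+15·(4/3)⁴)/(360·4·5000) = -208/253125 rad
Load 2 — applied couple M₀=19 kN·m at a=1 m (b=L-a=3):
  θ_2 = (M₀x²/(2L)-M₀(x-a)+C₁)/EI  [x>a] with C₁=M₀(3b²-L²)/(6L)=209/24 = (19·(4/3)²/(2·4)-19·((4/3)-1)+(209/24))/5000 = 19/14400 rad
Load 3 — point force P=17 kN at a=8/5 m (b=L-a=12/5):
  θ_3 = -Pb(L²-b²-3x²)/(6LEI)  [x≤a] = -17·(12/5)·(4²-(12/5)²-3·(4/3)²)/(6·4·5000) = -391/234375 rad
Load 4 — uniform load w=-19 kN/m over full span:
  θ_4 = -w(L³-6Lx²+4x³)/(24EI) = -(-19)·(4³-6·4·(4/3)²+4·(4/3)³)/(24·5000) = 247/50625 rad
Superposition: θ = Σ θ_i = 1501927/405000000 rad ≈ 0.003708 rad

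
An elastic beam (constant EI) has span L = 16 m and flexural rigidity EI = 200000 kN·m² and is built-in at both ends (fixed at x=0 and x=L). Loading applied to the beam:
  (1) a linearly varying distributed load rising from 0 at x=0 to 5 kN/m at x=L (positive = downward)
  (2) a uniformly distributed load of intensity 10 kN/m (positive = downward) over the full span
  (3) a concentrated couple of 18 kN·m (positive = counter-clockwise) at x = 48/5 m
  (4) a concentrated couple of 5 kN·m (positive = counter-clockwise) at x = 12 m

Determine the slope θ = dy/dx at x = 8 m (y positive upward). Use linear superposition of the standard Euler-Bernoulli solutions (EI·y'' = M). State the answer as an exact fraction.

Load 1 — triangular load w₀=5 kN/m (0→w₀ over full span):
  θ_1 = -w₀(2x(L-x)(L-2x)(x+2L)+x²(L-x)²)/(120LEI) = -5·(2·8·(16-8)·(16-2·8)·(8+2·16)+8²·(16-8)²)/(120·16·200000) = -1/18750 rad
Load 2 — uniform load w=10 kN/m over full span:
  θ_2 = -wx(L-x)(L-2x)/(12EI) = -10·8·(16-8)·(16-2·8)/(12·200000) = 0 rad
Load 3 — applied couple M₀=18 kN·m at a=48/5 m (b=L-a=32/5):
  θ_3 = (R_Ax²/2 - M_Ax)/EI  [x≤a] with R_A=81/50, M_A=144/25 = ((81/50)·8²/2 - (144/25)·8)/200000 = 9/312500 rad
Load 4 — applied couple M₀=5 kN·m at a=12 m (b=L-a=4):
  θ_4 = (R_Ax²/2 - M_Ax)/EI  [x≤a] with R_A=45/128, M_A=25/16 = ((45/128)·8²/2 - (25/16)·8)/200000 = -1/160000 rad
Superposition: θ = Σ θ_i = -1847/60000000 rad ≈ -0.000031 rad

θ(8) = -1847/60000000 rad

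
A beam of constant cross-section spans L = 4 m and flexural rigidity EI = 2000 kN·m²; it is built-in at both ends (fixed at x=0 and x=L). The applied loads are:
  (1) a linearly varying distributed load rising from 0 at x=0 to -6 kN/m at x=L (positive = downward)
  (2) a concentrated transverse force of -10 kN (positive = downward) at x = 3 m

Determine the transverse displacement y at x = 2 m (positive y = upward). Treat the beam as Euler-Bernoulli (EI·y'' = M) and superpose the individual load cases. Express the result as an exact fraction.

Load 1 — triangular load w₀=-6 kN/m (0→w₀ over full span):
  y_1 = -w₀x²(L-x)²(x+2L)/(120LEI) = -(-6)·2²·(4-2)²·(2+2·4)/(120·4·2000) = 1/1000 m
Load 2 — point force P=-10 kN at a=3 m (b=L-a=1):
  y_2 = -Pb²x²(3aL-(3a+b)x)/(6L³EI)  [x≤a] = -(-10)·1²·2²·(3·3·4-(3·3+1)·2)/(6·4³·2000) = 1/1200 m
Superposition: y = Σ y_i = 11/6000 m ≈ 0.001833 m

y(2) = 11/6000 m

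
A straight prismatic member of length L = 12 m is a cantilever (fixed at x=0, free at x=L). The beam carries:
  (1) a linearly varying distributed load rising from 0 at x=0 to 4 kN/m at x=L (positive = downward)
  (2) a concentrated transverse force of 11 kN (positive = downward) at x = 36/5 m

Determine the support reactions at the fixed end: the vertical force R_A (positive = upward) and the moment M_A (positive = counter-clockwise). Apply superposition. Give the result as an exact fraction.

Load 1 — triangular load w₀=4 kN/m (0→w₀ over full span):
  R_A = w₀L/2 = 4·12/2 = 24 kN
  M_A = w₀L²/3 = 4·12²/3 = 192 kN·m
Load 2 — point force P=11 kN at a=36/5 m (b=L-a=24/5):
  R_A = P = 11 kN
  M_A = Pa = 11·(36/5) = 396/5 kN·m
Superposition: R_A = 35 kN, M_A = 1356/5 kN·m

R_A = 35 kN, M_A = 1356/5 kN·m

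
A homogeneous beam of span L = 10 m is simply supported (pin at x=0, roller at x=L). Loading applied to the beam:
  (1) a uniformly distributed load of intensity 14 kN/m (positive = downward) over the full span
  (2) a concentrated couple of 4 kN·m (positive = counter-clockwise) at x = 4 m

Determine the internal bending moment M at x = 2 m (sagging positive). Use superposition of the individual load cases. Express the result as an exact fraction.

Load 1 — uniform load w=14 kN/m over full span:
  M_1 = wx(L-x)/2 = 14·2·(10-2)/2 = 112 kN·m
Load 2 — applied couple M₀=4 kN·m at a=4 m (b=L-a=6):
  M_2 = M₀x/L  [x≤a] = 4·2/10 = 4/5 kN·m
Superposition: M = Σ M_i = 564/5 kN·m ≈ 112.800000 kN·m

M(2) = 564/5 kN·m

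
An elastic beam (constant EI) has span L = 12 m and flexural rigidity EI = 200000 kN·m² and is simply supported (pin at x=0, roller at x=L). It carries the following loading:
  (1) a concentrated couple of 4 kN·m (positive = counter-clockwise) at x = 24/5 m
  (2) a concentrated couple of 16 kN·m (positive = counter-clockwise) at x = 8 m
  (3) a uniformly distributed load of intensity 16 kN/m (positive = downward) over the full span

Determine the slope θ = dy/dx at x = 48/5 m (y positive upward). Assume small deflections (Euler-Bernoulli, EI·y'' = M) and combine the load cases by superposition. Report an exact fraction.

θ(48/5) = 21649/4687500 rad

Load 1 — applied couple M₀=4 kN·m at a=24/5 m (b=L-a=36/5):
  θ_1 = (M₀x²/(2L)-M₀(x-a)+C₁)/EI  [x>a] with C₁=M₀(3b²-L²)/(6L)=16/25 = (4·(48/5)²/(2·12)-4·((48/5)-(24/5))+(16/25))/200000 = -1/62500 rad
Load 2 — applied couple M₀=16 kN·m at a=8 m (b=L-a=4):
  θ_2 = (M₀x²/(2L)-M₀(x-a)+C₁)/EI  [x>a] with C₁=M₀(3b²-L²)/(6L)=-64/3 = (16·(48/5)²/(2·12)-16·((48/5)-8)+(-64/3))/200000 = 17/234375 rad
Load 3 — uniform load w=16 kN/m over full span:
  θ_3 = -w(L³-6Lx²+4x³)/(24EI) = -16·(12³-6·12·(48/5)²+4·(48/5)³)/(24·200000) = 1782/390625 rad
Superposition: θ = Σ θ_i = 21649/4687500 rad ≈ 0.004618 rad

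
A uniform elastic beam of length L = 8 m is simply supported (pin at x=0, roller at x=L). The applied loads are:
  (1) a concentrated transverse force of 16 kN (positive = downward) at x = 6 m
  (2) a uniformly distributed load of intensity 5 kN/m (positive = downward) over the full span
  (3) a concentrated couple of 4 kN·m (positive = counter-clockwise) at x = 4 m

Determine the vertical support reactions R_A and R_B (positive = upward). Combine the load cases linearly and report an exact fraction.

Load 1 — point force P=16 kN at a=6 m (b=L-a=2):
  R_A = Pb/L = 16·2/8 = 4 kN
  R_B = Pa/L = 16·6/8 = 12 kN
Load 2 — uniform load w=5 kN/m over full span:
  R_A = wL/2 = 5·8/2 = 20 kN
  R_B = wL/2 = 5·8/2 = 20 kN
Load 3 — applied couple M₀=4 kN·m at a=4 m (b=L-a=4):
  R_A = M₀/L = 4/8 = 1/2 kN
  R_B = -M₀/L = -4/8 = -1/2 kN
Superposition: R_A = 49/2 kN, R_B = 63/2 kN

R_A = 49/2 kN, R_B = 63/2 kN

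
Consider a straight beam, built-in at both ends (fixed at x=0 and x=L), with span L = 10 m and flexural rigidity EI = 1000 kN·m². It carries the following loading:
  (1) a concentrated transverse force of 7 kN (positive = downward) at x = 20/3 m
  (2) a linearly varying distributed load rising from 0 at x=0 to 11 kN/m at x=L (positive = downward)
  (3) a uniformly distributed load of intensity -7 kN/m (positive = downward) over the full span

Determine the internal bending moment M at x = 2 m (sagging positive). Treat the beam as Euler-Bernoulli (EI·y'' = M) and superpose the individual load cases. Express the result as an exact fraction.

M(2) = -196/45 kN·m

Load 1 — point force P=7 kN at a=20/3 m (b=L-a=10/3):
  M_1 = Pb²(3a+b)x/L³ - Pab²/L²  [x≤a] = 7·(10/3)²·(3·(20/3)+(10/3))·2/10³ - 7·(20/3)·(10/3)²/10² = -14/9 kN·m
Load 2 — triangular load w₀=11 kN/m (0→w₀ over full span):
  M_2 = 3w₀Lx/20 - w₀L²/30 - w₀x³/(6L) = 3·11·10·2/20 - 11·10²/30 - 11·2³/(6·10) = -77/15 kN·m
Load 3 — uniform load w=-7 kN/m over full span:
  M_3 = wLx/2 - wL²/12 - wx²/2 = (-7)·10·2/2 - (-7)·10²/12 - (-7)·2²/2 = 7/3 kN·m
Superposition: M = Σ M_i = -196/45 kN·m ≈ -4.355556 kN·m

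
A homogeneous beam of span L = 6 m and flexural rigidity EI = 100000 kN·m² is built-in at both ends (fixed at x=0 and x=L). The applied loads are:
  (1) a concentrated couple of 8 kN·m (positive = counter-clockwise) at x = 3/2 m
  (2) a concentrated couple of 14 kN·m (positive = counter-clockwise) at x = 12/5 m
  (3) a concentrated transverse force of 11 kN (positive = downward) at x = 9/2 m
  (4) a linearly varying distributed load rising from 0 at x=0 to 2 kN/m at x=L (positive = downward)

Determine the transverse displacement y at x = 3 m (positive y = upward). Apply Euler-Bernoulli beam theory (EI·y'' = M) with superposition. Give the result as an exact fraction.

y(3) = -9/40000000 m

Load 1 — applied couple M₀=8 kN·m at a=3/2 m (b=L-a=9/2):
  y_1 = (R_Ax³/6 - M_Ax²/2 - M₀(x-a)²/2)/EI  [x>a] with R_A=3/2, M_A=-3/2 = ((3/2)·3³/6 - (-3/2)·3²/2 - 8·(3-(3/2))²/2)/100000 = 9/200000 m
Load 2 — applied couple M₀=14 kN·m at a=12/5 m (b=L-a=18/5):
  y_2 = (R_Ax³/6 - M_Ax²/2 - M₀(x-a)²/2)/EI  [x>a] with R_A=84/25, M_A=42/25 = ((84/25)·3³/6 - (42/25)·3²/2 - 14·(3-(12/5))²/2)/100000 = 63/1250000 m
Load 3 — point force P=11 kN at a=9/2 m (b=L-a=3/2):
  y_3 = -Pb²x²(3aL-(3a+b)x)/(6L³EI)  [x≤a] = -11·(3/2)²·3²·(3·(9/2)·6-(3·(9/2)+(3/2))·3)/(6·6³·100000) = -99/1600000 m
Load 4 — triangular load w₀=2 kN/m (0→w₀ over full span):
  y_4 = -w₀x²(L-x)²(x+2L)/(120LEI) = -2·3²·(6-3)²·(3+2·6)/(120·6·100000) = -27/800000 m
Superposition: y = Σ y_i = -9/40000000 m ≈ -0.000000 m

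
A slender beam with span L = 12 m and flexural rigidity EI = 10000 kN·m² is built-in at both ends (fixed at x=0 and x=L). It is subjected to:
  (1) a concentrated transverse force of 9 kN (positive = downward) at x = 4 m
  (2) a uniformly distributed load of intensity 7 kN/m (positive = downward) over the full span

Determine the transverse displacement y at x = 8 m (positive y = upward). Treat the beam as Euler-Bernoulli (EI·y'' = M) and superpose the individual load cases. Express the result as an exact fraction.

Load 1 — point force P=9 kN at a=4 m (b=L-a=8):
  y_1 = -Pa²(L-x)²(3bL-(3b+a)(L-x))/(6L³EI)  [x>a] = -9·4²·(12-8)²·(3·8·12-(3·8+4)·(12-8))/(6·12³·10000) = -22/5625 m
Load 2 — uniform load w=7 kN/m over full span:
  y_2 = -wx²(L-x)²/(24EI) = -7·8²·(12-8)²/(24·10000) = -56/1875 m
Superposition: y = Σ y_i = -38/1125 m ≈ -0.033778 m

y(8) = -38/1125 m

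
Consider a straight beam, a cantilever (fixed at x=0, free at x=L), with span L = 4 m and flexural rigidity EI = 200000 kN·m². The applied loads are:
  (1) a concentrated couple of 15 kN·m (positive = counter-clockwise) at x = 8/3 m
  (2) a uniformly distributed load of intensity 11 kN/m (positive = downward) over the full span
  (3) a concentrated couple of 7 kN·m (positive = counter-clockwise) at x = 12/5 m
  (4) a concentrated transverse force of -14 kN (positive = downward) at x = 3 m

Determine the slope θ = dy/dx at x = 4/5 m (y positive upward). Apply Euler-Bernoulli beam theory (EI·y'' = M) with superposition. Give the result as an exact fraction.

Load 1 — applied couple M₀=15 kN·m at a=8/3 m (b=L-a=4/3):
  θ_1 = M₀x/EI  [x≤a] = 15·(4/5)/200000 = 3/50000 rad
Load 2 — uniform load w=11 kN/m over full span:
  θ_2 = -wx(x²-3Lx+3L²)/(6EI) = -11·(4/5)·((4/5)²-3·4·(4/5)+3·4²)/(6·200000) = -671/2343750 rad
Load 3 — applied couple M₀=7 kN·m at a=12/5 m (b=L-a=8/5):
  θ_3 = M₀x/EI  [x≤a] = 7·(4/5)/200000 = 7/250000 rad
Load 4 — point force P=-14 kN at a=3 m (b=L-a=1):
  θ_4 = -Px(2a-x)/(2EI)  [x≤a] = -(-14)·(4/5)·(2·3-(4/5))/(2·200000) = 91/625000 rad
Superposition: θ = Σ θ_i = -247/4687500 rad ≈ -0.000053 rad

θ(4/5) = -247/4687500 rad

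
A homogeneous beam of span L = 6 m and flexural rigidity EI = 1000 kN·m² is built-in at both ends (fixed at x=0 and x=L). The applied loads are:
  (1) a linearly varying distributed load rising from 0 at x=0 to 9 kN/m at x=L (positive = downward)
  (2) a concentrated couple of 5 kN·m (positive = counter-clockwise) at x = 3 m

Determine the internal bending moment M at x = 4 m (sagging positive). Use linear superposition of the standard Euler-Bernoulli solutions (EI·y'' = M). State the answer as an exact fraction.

M(4) = 87/20 kN·m

Load 1 — triangular load w₀=9 kN/m (0→w₀ over full span):
  M_1 = 3w₀Lx/20 - w₀L²/30 - w₀x³/(6L) = 3·9·6·4/20 - 9·6²/30 - 9·4³/(6·6) = 28/5 kN·m
Load 2 — applied couple M₀=5 kN·m at a=3 m (b=L-a=3):
  M_2 = R_Ax - M_A - M₀  [x>a] with R_A=5/4, M_A=5/4 = (5/4)·4 - (5/4) - 5 = -5/4 kN·m
Superposition: M = Σ M_i = 87/20 kN·m ≈ 4.350000 kN·m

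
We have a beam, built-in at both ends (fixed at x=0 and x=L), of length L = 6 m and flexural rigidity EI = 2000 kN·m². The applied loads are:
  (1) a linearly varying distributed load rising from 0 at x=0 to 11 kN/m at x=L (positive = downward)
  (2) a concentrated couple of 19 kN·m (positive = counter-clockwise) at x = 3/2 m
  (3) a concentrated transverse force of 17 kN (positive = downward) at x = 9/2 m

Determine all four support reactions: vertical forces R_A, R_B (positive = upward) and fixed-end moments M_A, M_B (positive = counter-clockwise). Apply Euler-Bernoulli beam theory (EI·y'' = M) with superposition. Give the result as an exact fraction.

Load 1 — triangular load w₀=11 kN/m (0→w₀ over full span):
  R_A = 3w₀L/20 = 3·11·6/20 = 99/10 kN
  M_A = w₀L²/30 = 11·6²/30 = 66/5 kN·m
  R_B = 7w₀L/20 = 7·11·6/20 = 231/10 kN
  M_B = -w₀L²/20 = -11·6²/20 = -99/5 kN·m
Load 2 — applied couple M₀=19 kN·m at a=3/2 m (b=L-a=9/2):
  R_A = 6M₀ab/L³ = 6·19·(3/2)·(9/2)/6³ = 57/16 kN
  M_A = M₀b(2a-b)/L² = 19·(9/2)·(2·(3/2)-(9/2))/6² = -57/16 kN·m
  R_B = -6M₀ab/L³ = -6·19·(3/2)·(9/2)/6³ = -57/16 kN
  M_B = M₀a(2b-a)/L² = 19·(3/2)·(2·(9/2)-(3/2))/6² = 95/16 kN·m
Load 3 — point force P=17 kN at a=9/2 m (b=L-a=3/2):
  R_A = Pb²(3a+b)/L³ = 17·(3/2)²·(3·(9/2)+(3/2))/6³ = 85/32 kN
  M_A = Pab²/L² = 17·(9/2)·(3/2)²/6² = 153/32 kN·m
  R_B = Pa²(a+3b)/L³ = 17·(9/2)²·((9/2)+3·(3/2))/6³ = 459/32 kN
  M_B = -Pa²b/L² = -17·(9/2)²·(3/2)/6² = -459/32 kN·m
Superposition: R_A = 2579/160 kN, M_A = 2307/160 kN·m, R_B = 5421/160 kN, M_B = -4513/160 kN·m

R_A = 2579/160 kN, M_A = 2307/160 kN·m, R_B = 5421/160 kN, M_B = -4513/160 kN·m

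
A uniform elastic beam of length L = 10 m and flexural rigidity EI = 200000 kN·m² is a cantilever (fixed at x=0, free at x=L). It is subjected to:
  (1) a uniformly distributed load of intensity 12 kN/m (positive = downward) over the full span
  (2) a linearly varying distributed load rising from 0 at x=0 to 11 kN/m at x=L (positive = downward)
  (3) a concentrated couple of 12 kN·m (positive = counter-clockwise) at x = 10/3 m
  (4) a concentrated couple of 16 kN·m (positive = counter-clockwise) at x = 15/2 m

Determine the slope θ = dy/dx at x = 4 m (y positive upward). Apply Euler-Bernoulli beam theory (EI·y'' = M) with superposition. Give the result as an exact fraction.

θ(4) = -391/31250 rad

Load 1 — uniform load w=12 kN/m over full span:
  θ_1 = -wx(x²-3Lx+3L²)/(6EI) = -12·4·(4²-3·10·4+3·10²)/(6·200000) = -49/6250 rad
Load 2 — triangular load w₀=11 kN/m (0→w₀ over full span):
  θ_2 = (w₀Lx²/4-w₀L²x/3-w₀x⁴/(24L))/EI = (11·10·4²/4-11·10²·4/3-11·4⁴/(24·10))/200000 = -649/125000 rad
Load 3 — applied couple M₀=12 kN·m at a=10/3 m (b=L-a=20/3):
  θ_3 = M₀a/EI  [x>a] = 12·(10/3)/200000 = 1/5000 rad
Load 4 — applied couple M₀=16 kN·m at a=15/2 m (b=L-a=5/2):
  θ_4 = M₀x/EI  [x≤a] = 16·4/200000 = 1/3125 rad
Superposition: θ = Σ θ_i = -391/31250 rad ≈ -0.012512 rad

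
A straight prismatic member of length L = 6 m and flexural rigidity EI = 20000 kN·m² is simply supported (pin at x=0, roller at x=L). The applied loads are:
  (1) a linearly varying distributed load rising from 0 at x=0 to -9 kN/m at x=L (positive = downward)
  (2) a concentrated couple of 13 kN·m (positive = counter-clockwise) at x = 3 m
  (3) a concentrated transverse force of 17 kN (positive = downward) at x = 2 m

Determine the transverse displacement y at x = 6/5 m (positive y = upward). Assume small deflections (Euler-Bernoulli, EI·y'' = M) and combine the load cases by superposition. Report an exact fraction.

Load 1 — triangular load w₀=-9 kN/m (0→w₀ over full span):
  y_1 = -w₀x(7L⁴-10L²x²+3x⁴)/(360LEI) = -(-9)·(6/5)·(7·6⁴-10·6²·(6/5)²+3·(6/5)⁴)/(360·6·20000) = 20898/9765625 m
Load 2 — applied couple M₀=13 kN·m at a=3 m (b=L-a=3):
  y_2 = (M₀x³/(6L)+C₁x)/EI  [x≤a] with C₁=M₀(3b²-L²)/(6L)=-13/4 = (13·(6/5)³/(6·6)+(-13/4)·(6/5))/20000 = -819/5000000 m
Load 3 — point force P=17 kN at a=2 m (b=L-a=4):
  y_3 = -Pbx(L²-b²-x²)/(6LEI)  [x≤a] = -17·4·(6/5)·(6²-4²-(6/5)²)/(6·6·20000) = -493/234375 m
Superposition: y = Σ y_i = -238709/1875000000 m ≈ -0.000127 m

y(6/5) = -238709/1875000000 m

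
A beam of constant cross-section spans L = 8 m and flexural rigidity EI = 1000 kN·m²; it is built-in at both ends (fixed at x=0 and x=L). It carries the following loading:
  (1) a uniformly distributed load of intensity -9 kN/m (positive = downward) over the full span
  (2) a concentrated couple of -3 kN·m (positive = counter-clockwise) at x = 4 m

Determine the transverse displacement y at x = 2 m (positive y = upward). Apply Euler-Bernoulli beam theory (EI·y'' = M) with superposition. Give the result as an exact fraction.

y(2) = 219/4000 m

Load 1 — uniform load w=-9 kN/m over full span:
  y_1 = -wx²(L-x)²/(24EI) = -(-9)·2²·(8-2)²/(24·1000) = 27/500 m
Load 2 — applied couple M₀=-3 kN·m at a=4 m (b=L-a=4):
  y_2 = (R_Ax³/6 - M_Ax²/2)/EI  [x≤a] with R_A=-9/16, M_A=-3/4 = ((-9/16)·2³/6 - (-3/4)·2²/2)/1000 = 3/4000 m
Superposition: y = Σ y_i = 219/4000 m ≈ 0.054750 m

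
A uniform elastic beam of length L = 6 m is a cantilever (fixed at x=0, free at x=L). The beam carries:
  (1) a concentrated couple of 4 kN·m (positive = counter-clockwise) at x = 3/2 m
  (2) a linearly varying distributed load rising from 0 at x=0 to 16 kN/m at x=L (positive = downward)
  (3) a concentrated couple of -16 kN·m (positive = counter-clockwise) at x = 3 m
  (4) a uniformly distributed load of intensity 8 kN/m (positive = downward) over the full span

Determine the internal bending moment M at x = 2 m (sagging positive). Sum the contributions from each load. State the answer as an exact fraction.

M(2) = -1616/9 kN·m

Load 1 — applied couple M₀=4 kN·m at a=3/2 m (b=L-a=9/2):
  M_1 = 0  [x>a] = 0 kN·m
Load 2 — triangular load w₀=16 kN/m (0→w₀ over full span):
  M_2 = w₀Lx/2 - w₀L²/3 - w₀x³/(6L) = 16·6·2/2 - 16·6²/3 - 16·2³/(6·6) = -896/9 kN·m
Load 3 — applied couple M₀=-16 kN·m at a=3 m (b=L-a=3):
  M_3 = M₀  [x≤a] = (-16) = -16 kN·m
Load 4 — uniform load w=8 kN/m over full span:
  M_4 = -w(L-x)²/2 = -8·(6-2)²/2 = -64 kN·m
Superposition: M = Σ M_i = -1616/9 kN·m ≈ -179.555556 kN·m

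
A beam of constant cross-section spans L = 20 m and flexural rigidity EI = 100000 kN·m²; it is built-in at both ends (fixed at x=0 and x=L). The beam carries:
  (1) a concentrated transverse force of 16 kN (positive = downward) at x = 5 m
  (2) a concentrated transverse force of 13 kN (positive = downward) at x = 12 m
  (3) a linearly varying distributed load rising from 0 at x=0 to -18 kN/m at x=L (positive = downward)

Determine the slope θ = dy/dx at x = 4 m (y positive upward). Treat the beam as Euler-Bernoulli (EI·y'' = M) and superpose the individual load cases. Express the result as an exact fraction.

Load 1 — point force P=16 kN at a=5 m (b=L-a=15):
  θ_1 = -Pb²x(2aL-(3a+b)x)/(2L³EI)  [x≤a] = -16·15²·4·(2·5·20-(3·5+15)·4)/(2·20³·100000) = -9/12500 rad
Load 2 — point force P=13 kN at a=12 m (b=L-a=8):
  θ_2 = -Pb²x(2aL-(3a+b)x)/(2L³EI)  [x≤a] = -13·8²·4·(2·12·20-(3·12+8)·4)/(2·20³·100000) = -247/390625 rad
Load 3 — triangular load w₀=-18 kN/m (0→w₀ over full span):
  θ_3 = -w₀(2x(L-x)(L-2x)(x+2L)+x²(L-x)²)/(120LEI) = -(-18)·(2·4·(20-4)·(20-2·4)·(4+2·20)+4²·(20-4)²)/(120·20·100000) = 84/15625 rad
Superposition: θ = Σ θ_i = 6287/1562500 rad ≈ 0.004024 rad

θ(4) = 6287/1562500 rad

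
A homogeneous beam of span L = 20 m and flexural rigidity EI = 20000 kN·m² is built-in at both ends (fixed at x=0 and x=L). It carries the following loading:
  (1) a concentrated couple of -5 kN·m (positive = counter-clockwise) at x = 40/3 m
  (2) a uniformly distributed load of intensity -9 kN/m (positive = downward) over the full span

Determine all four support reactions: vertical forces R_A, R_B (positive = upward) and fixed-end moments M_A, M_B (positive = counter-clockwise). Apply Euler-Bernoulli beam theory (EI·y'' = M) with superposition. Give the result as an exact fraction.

R_A = -271/3 kN, M_A = -905/3 kN·m, R_B = -269/3 kN, M_B = 300 kN·m

Load 1 — applied couple M₀=-5 kN·m at a=40/3 m (b=L-a=20/3):
  R_A = 6M₀ab/L³ = 6·(-5)·(40/3)·(20/3)/20³ = -1/3 kN
  M_A = M₀b(2a-b)/L² = (-5)·(20/3)·(2·(40/3)-(20/3))/20² = -5/3 kN·m
  R_B = -6M₀ab/L³ = -6·(-5)·(40/3)·(20/3)/20³ = 1/3 kN
  M_B = M₀a(2b-a)/L² = (-5)·(40/3)·(2·(20/3)-(40/3))/20² = 0 kN·m
Load 2 — uniform load w=-9 kN/m over full span:
  R_A = wL/2 = (-9)·20/2 = -90 kN
  M_A = wL²/12 = (-9)·20²/12 = -300 kN·m
  R_B = wL/2 = (-9)·20/2 = -90 kN
  M_B = -wL²/12 = -(-9)·20²/12 = 300 kN·m
Superposition: R_A = -271/3 kN, M_A = -905/3 kN·m, R_B = -269/3 kN, M_B = 300 kN·m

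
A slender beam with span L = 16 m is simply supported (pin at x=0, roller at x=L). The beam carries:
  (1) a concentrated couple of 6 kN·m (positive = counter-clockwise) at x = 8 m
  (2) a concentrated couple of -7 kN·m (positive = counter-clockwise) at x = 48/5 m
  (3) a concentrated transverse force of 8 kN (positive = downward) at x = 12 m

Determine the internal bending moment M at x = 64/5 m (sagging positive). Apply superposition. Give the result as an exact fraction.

M(64/5) = 97/5 kN·m

Load 1 — applied couple M₀=6 kN·m at a=8 m (b=L-a=8):
  M_1 = M₀x/L - M₀  [x>a] = 6·(64/5)/16 - 6 = -6/5 kN·m
Load 2 — applied couple M₀=-7 kN·m at a=48/5 m (b=L-a=32/5):
  M_2 = M₀x/L - M₀  [x>a] = (-7)·(64/5)/16 - (-7) = 7/5 kN·m
Load 3 — point force P=8 kN at a=12 m (b=L-a=4):
  M_3 = Pa(L-x)/L  [x>a] = 8·12·(16-(64/5))/16 = 96/5 kN·m
Superposition: M = Σ M_i = 97/5 kN·m ≈ 19.400000 kN·m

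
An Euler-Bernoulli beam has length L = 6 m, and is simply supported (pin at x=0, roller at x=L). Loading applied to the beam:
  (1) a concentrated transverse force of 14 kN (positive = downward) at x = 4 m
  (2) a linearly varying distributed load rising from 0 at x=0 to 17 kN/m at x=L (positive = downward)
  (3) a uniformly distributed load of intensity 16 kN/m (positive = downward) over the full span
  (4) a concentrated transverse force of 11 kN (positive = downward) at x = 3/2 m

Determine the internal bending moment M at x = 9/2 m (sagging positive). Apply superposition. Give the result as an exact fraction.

M(9/2) = 3379/32 kN·m

Load 1 — point force P=14 kN at a=4 m (b=L-a=2):
  M_1 = Pa(L-x)/L  [x>a] = 14·4·(6-(9/2))/6 = 14 kN·m
Load 2 — triangular load w₀=17 kN/m (0→w₀ over full span):
  M_2 = w₀Lx/6 - w₀x³/(6L) = 17·6·(9/2)/6 - 17·(9/2)³/(6·6) = 1071/32 kN·m
Load 3 — uniform load w=16 kN/m over full span:
  M_3 = wx(L-x)/2 = 16·(9/2)·(6-(9/2))/2 = 54 kN·m
Load 4 — point force P=11 kN at a=3/2 m (b=L-a=9/2):
  M_4 = Pa(L-x)/L  [x>a] = 11·(3/2)·(6-(9/2))/6 = 33/8 kN·m
Superposition: M = Σ M_i = 3379/32 kN·m ≈ 105.593750 kN·m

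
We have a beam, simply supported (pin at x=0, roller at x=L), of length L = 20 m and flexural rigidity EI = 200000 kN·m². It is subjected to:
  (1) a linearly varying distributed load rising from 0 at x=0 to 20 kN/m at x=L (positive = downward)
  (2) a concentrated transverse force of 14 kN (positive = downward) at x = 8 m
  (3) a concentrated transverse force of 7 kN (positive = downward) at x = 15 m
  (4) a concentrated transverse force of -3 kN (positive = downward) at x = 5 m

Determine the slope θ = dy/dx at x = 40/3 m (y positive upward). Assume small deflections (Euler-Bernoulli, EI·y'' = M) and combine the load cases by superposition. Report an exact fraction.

θ(40/3) = 8276921/972000000 rad

Load 1 — triangular load w₀=20 kN/m (0→w₀ over full span):
  θ_1 = -w₀(7L⁴-30L²x²+15x⁴)/(360LEI) = -20·(7·20⁴-30·20²·(40/3)²+15·(40/3)⁴)/(360·20·200000) = 91/12150 rad
Load 2 — point force P=14 kN at a=8 m (b=L-a=12):
  θ_2 = -Pa(2L²-6Lx+3x²+a²)/(6LEI)  [x>a] = -14·8·(2·20²-6·20·(40/3)+3·(40/3)²+8²)/(6·20·200000) = 133/140625 rad
Load 3 — point force P=7 kN at a=15 m (b=L-a=5):
  θ_3 = -Pb(L²-b²-3x²)/(6LEI)  [x≤a] = -7·5·(20²-5²-3·(40/3)²)/(6·20·200000) = 133/576000 rad
Load 4 — point force P=-3 kN at a=5 m (b=L-a=15):
  θ_4 = -Pa(2L²-6Lx+3x²+a²)/(6LEI)  [x>a] = -(-3)·5·(2·20²-6·20·(40/3)+3·(40/3)²+5²)/(6·20·200000) = -29/192000 rad
Superposition: θ = Σ θ_i = 8276921/972000000 rad ≈ 0.008515 rad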